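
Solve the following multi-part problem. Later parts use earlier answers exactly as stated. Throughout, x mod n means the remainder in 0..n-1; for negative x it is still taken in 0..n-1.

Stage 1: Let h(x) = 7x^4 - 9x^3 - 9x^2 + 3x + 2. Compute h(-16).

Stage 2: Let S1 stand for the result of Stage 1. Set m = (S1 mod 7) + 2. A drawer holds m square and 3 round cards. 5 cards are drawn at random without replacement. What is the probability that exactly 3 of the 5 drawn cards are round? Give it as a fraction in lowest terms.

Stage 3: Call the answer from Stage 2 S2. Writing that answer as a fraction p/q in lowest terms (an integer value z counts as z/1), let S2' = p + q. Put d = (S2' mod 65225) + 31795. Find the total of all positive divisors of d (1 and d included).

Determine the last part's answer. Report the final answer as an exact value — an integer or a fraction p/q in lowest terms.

72540

Stage 1: 7*(-16)^4 - 9*(-16)^3 - 9*(-16)^2 + 3*(-16)^1 + 2 = (458752) + (36864) + (-2304) + (-48) + (2) = 493266; answer 493266
Stage 2: S1 = 493266; m = 6; total draws C(9,5) = 126; favorable C(3,3)*C(6,2) = 15; P = 5/42; answer 5/42
Stage 3: S2 = 5/42; threaded value p + q = 47; d = 31842; 31842 = 2 * 3^2 * 29 * 61; sigma = (1 + 2) * (1 + 3 + 9) * (1 + 29) * (1 + 61) = 3 * 13 * 30 * 62 = 72540; answer 72540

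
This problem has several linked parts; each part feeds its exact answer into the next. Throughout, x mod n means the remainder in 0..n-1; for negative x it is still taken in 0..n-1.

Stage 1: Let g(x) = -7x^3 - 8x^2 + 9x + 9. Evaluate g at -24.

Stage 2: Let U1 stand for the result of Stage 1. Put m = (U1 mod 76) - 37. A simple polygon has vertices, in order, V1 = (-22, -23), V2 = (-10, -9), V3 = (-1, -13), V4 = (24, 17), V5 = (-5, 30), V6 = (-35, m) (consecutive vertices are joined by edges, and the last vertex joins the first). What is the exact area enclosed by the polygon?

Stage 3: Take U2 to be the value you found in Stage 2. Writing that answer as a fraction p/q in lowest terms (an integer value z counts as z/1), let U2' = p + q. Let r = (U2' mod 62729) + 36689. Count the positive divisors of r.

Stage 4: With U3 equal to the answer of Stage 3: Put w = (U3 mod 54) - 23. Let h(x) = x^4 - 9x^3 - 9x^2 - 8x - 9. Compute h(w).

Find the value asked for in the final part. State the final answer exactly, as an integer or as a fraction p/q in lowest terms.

Stage 1: -7*(-24)^3 - 8*(-24)^2 + 9*(-24)^1 + 9 = (96768) + (-4608) + (-216) + (9) = 91953; answer 91953
Stage 2: U1 = 91953; m = 32; cross terms: (-22*-9 - -10*-23)=-32, (-10*-13 - -1*-9)=121, (-1*17 - 24*-13)=295, (24*30 - -5*17)=805, (-5*32 - -35*30)=890, (-35*-23 - -22*32)=1509; twice the area = |3588| = 3588; area = 1794; answer 1794
Stage 3: U2 = 1794; threaded value p + q = 1795; r = 38484; 38484 = 2^2 * 3^2 * 1069; number of divisors = (2+1) * (2+1) * (1+1) = 18; answer 18
Stage 4: U3 = 18; w = -5; 1*(-5)^4 - 9*(-5)^3 - 9*(-5)^2 - 8*(-5)^1 - 9 = (625) + (1125) + (-225) + (40) + (-9) = 1556; answer 1556

1556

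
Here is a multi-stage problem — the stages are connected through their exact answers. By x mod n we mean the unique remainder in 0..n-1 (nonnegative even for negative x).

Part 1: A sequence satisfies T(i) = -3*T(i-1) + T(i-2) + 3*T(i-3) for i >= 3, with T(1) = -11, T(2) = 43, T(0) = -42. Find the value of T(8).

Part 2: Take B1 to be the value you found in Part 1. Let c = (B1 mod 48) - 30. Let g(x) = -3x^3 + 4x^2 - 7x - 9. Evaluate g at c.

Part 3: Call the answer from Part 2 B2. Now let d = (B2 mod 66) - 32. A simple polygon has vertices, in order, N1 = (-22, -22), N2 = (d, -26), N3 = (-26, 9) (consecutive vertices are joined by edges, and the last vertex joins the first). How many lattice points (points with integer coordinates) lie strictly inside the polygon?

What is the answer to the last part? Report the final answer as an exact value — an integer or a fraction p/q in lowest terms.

Part 1: T(3) = -3*(43) + 1*(-11) + 3*(-42) = -266; iterating: T(3)=-266, T(4)=808, T(5)=-2561, T(6)=7693, T(7)=-23216, T(8)=69658; answer 69658
Part 2: B1 = 69658; c = -20; -3*(-20)^3 + 4*(-20)^2 - 7*(-20)^1 - 9 = (24000) + (1600) + (140) + (-9) = 25731; answer 25731
Part 3: B2 = 25731; d = 25; cross terms: (-22*-26 - 25*-22)=1122, (25*9 - -26*-26)=-451, (-26*-22 - -22*9)=770; twice the area = |1441| = 1441; area = 1441/2; boundary points = 1 + 1 + 1 = 3; strictly interior points = area - boundary/2 + 1 = 720; answer 720

720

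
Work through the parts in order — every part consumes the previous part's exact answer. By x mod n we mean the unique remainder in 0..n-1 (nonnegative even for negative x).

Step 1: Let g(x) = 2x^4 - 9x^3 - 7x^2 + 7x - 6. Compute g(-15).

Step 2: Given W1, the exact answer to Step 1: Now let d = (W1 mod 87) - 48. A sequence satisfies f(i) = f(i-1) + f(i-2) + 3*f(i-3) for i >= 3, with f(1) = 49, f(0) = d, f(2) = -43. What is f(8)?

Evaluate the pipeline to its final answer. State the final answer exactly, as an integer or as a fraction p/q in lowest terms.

508

Step 1: 2*(-15)^4 - 9*(-15)^3 - 7*(-15)^2 + 7*(-15)^1 - 6 = (101250) + (30375) + (-1575) + (-105) + (-6) = 129939; answer 129939
Step 2: W1 = 129939; d = 0; f(3) = 1*(-43) + 1*(49) + 3*(0) = 6; iterating: f(3)=6, f(4)=110, f(5)=-13, f(6)=115, f(7)=432, f(8)=508; answer 508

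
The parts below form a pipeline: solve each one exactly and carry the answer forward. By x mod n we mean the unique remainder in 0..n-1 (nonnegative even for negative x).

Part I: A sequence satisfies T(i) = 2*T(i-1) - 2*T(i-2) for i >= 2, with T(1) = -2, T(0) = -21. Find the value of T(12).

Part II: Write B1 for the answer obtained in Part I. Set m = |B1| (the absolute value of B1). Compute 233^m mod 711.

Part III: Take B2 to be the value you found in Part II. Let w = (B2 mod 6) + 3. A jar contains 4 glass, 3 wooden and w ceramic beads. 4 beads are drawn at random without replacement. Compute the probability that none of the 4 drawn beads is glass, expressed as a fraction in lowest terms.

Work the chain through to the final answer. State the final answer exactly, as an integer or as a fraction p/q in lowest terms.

Part I: T(2) = 2*(-2) - 2*(-21) = 38; iterating: T(2)=38, T(3)=80, T(4)=84, T(5)=8, T(6)=-152, T(7)=-320, T(8)=-336, T(9)=-32, T(10)=608, T(11)=1280, T(12)=1344; answer 1344
Part II: B1 = 1344; m = 1344; squarings mod 711: 233^1=233, 233^2=253, 233^4=19, 233^8=361, 233^16=208, 233^32=604, 233^64=73, 233^128=352, 233^256=190, 233^512=550, 233^1024=325; 233^1344 = 233^64 * 233^256 * 233^1024 = 10 (mod 711); answer 10
Part III: B2 = 10; w = 7; total draws C(14,4) = 1001; favorable C(10,4) = 210; P = 30/143; answer 30/143

30/143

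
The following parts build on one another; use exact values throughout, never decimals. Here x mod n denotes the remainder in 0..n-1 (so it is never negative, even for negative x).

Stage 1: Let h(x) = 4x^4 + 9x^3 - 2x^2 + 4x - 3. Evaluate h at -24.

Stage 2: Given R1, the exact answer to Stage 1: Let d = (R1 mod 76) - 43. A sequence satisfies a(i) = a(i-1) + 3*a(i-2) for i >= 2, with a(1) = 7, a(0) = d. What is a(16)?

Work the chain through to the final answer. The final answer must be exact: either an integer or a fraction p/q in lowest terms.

-1949591

Stage 1: 4*(-24)^4 + 9*(-24)^3 - 2*(-24)^2 + 4*(-24)^1 - 3 = (1327104) + (-124416) + (-1152) + (-96) + (-3) = 1201437; answer 1201437
Stage 2: R1 = 1201437; d = -14; a(2) = 1*(7) + 3*(-14) = -35; iterating: a(2)=-35, a(3)=-14, a(4)=-119, a(5)=-161, a(6)=-518, a(7)=-1001, a(8)=-2555, a(9)=-5558, a(10)=-13223, a(11)=-29897, a(12)=-69566, a(13)=-159257, a(14)=-367955, a(15)=-845726, a(16)=-1949591; answer -1949591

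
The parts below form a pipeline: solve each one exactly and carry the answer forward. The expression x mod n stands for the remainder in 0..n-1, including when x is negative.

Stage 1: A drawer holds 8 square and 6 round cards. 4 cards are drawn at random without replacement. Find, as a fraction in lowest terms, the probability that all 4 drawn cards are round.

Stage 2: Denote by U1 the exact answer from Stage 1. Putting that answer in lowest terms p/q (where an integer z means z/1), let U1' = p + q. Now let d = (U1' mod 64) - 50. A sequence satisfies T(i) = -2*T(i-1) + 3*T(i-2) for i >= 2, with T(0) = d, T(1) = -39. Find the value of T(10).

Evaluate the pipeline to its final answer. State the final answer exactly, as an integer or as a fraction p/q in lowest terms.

Stage 1: total draws C(14,4) = 1001; favorable C(6,4) = 15; P = 15/1001; answer 15/1001
Stage 2: U1 = 15/1001; threaded value p + q = 1016; d = 6; T(2) = -2*(-39) + 3*(6) = 96; iterating: T(2)=96, T(3)=-309, T(4)=906, T(5)=-2739, T(6)=8196, T(7)=-24609, T(8)=73806, T(9)=-221439, T(10)=664296; answer 664296

664296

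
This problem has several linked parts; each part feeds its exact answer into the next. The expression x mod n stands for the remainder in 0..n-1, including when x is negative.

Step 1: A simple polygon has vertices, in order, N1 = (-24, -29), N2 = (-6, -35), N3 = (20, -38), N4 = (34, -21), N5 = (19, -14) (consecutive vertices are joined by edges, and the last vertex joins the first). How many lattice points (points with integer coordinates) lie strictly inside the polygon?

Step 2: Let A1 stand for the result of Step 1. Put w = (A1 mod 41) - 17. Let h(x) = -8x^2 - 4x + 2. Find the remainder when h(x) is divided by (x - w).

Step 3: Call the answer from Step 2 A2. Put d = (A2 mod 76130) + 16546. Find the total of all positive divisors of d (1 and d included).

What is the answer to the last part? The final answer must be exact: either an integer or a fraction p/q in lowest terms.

Step 1: cross terms: (-24*-35 - -6*-29)=666, (-6*-38 - 20*-35)=928, (20*-21 - 34*-38)=872, (34*-14 - 19*-21)=-77, (19*-29 - -24*-14)=-887; twice the area = |1502| = 1502; area = 751; boundary points = 6 + 1 + 1 + 1 + 1 = 10; strictly interior points = area - boundary/2 + 1 = 747; answer 747
Step 2: A1 = 747; w = -8; remainder = value at the root: -8*(-8)^2 - 4*(-8)^1 + 2 = (-512) + (32) + (2) = -478; answer -478
Step 3: A2 = -478; d = 92198; 92198 = 2 * 46099; sigma = (1 + 2) * (1 + 46099) = 3 * 46100 = 138300; answer 138300

138300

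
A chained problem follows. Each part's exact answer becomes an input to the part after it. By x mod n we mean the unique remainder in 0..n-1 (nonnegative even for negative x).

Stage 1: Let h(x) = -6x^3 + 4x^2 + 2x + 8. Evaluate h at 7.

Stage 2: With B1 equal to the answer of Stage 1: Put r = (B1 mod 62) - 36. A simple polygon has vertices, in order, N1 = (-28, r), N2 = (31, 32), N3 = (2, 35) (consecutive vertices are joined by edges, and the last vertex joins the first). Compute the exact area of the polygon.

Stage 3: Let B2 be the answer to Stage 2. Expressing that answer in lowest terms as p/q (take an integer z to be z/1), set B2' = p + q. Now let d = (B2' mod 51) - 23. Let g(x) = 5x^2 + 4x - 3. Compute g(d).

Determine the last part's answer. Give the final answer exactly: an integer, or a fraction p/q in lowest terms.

1689

Stage 1: -6*(7)^3 + 4*(7)^2 + 2*(7)^1 + 8 = (-2058) + (196) + (14) + (8) = -1840; answer -1840
Stage 2: B1 = -1840; r = -16; cross terms: (-28*32 - 31*-16)=-400, (31*35 - 2*32)=1021, (2*-16 - -28*35)=948; twice the area = |1569| = 1569; area = 1569/2; answer 1569/2
Stage 3: B2 = 1569/2; threaded value p + q = 1571; d = 18; 5*(18)^2 + 4*(18)^1 - 3 = (1620) + (72) + (-3) = 1689; answer 1689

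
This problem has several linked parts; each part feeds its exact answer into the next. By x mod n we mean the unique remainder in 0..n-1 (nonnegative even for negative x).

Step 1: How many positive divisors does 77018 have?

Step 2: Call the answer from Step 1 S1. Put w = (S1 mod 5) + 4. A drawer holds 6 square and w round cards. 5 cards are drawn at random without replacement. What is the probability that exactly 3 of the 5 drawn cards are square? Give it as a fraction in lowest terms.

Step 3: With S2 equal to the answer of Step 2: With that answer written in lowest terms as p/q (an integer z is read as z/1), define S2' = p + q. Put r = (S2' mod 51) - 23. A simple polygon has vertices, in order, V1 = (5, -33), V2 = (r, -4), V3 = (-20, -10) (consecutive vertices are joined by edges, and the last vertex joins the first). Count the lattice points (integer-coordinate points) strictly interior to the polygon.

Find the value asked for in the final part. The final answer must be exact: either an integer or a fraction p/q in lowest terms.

132

Step 1: 77018 = 2 * 97 * 397; number of divisors = (1+1) * (1+1) * (1+1) = 8; answer 8
Step 2: S1 = 8; w = 7; total draws C(13,5) = 1287; favorable C(6,3)*C(7,2) = 420; P = 140/429; answer 140/429
Step 3: S2 = 140/429; threaded value p + q = 569; r = -15; cross terms: (5*-4 - -15*-33)=-515, (-15*-10 - -20*-4)=70, (-20*-33 - 5*-10)=710; twice the area = |265| = 265; area = 265/2; boundary points = 1 + 1 + 1 = 3; strictly interior points = area - boundary/2 + 1 = 132; answer 132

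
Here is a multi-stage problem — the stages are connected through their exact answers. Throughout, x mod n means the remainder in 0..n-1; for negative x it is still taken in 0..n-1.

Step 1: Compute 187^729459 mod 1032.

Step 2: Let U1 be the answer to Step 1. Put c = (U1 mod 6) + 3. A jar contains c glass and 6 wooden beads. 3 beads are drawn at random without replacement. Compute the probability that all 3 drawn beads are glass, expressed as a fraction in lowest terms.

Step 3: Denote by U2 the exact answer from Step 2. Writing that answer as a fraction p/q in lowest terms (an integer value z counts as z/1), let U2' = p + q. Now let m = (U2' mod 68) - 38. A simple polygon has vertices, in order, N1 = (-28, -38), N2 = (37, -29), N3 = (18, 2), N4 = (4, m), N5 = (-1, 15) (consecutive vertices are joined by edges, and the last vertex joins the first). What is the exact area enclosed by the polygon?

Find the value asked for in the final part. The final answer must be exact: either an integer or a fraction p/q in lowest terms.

3191/2

Step 1: squarings mod 1032: 187^1=187, 187^2=913, 187^4=745, 187^8=841, 187^16=361, 187^32=289, 187^64=961, 187^128=913, 187^256=745, 187^512=841, 187^1024=361, 187^2048=289, 187^4096=961, 187^8192=913, 187^16384=745, 187^32768=841, 187^65536=361, 187^131072=289, 187^262144=961, 187^524288=913; 187^729459 = 187^1 * 187^2 * 187^16 * 187^32 * 187^64 * 187^256 * 187^8192 * 187^65536 * 187^131072 * 187^524288 = 451 (mod 1032); answer 451
Step 2: U1 = 451; c = 4; total draws C(10,3) = 120; favorable C(4,3) = 4; P = 1/30; answer 1/30
Step 3: U2 = 1/30; threaded value p + q = 31; m = -7; cross terms: (-28*-29 - 37*-38)=2218, (37*2 - 18*-29)=596, (18*-7 - 4*2)=-134, (4*15 - -1*-7)=53, (-1*-38 - -28*15)=458; twice the area = |3191| = 3191; area = 3191/2; answer 3191/2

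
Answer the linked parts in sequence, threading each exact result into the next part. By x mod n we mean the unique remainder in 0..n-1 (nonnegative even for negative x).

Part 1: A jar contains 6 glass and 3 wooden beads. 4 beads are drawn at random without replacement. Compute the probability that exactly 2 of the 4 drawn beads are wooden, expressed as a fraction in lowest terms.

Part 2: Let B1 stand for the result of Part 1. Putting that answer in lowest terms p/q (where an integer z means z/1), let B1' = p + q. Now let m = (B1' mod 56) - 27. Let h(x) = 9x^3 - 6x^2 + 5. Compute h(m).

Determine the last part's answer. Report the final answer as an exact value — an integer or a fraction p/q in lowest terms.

Part 1: total draws C(9,4) = 126; favorable C(3,2)*C(6,2) = 45; P = 5/14; answer 5/14
Part 2: B1 = 5/14; threaded value p + q = 19; m = -8; 9*(-8)^3 - 6*(-8)^2 + 5 = (-4608) + (-384) + (5) = -4987; answer -4987

-4987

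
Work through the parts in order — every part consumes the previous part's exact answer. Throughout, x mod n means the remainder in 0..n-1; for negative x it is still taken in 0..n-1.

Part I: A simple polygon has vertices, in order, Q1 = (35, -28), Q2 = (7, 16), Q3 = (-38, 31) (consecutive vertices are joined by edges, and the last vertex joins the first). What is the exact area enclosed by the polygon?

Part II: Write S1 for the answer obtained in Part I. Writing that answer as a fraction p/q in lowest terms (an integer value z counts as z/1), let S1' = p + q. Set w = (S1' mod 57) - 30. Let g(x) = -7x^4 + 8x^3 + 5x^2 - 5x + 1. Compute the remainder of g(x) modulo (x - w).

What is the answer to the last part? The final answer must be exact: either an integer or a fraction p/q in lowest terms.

Part I: cross terms: (35*16 - 7*-28)=756, (7*31 - -38*16)=825, (-38*-28 - 35*31)=-21; twice the area = |1560| = 1560; area = 780; answer 780
Part II: S1 = 780; threaded value p + q = 781; w = 10; remainder = value at the root: -7*(10)^4 + 8*(10)^3 + 5*(10)^2 - 5*(10)^1 + 1 = (-70000) + (8000) + (500) + (-50) + (1) = -61549; answer -61549

-61549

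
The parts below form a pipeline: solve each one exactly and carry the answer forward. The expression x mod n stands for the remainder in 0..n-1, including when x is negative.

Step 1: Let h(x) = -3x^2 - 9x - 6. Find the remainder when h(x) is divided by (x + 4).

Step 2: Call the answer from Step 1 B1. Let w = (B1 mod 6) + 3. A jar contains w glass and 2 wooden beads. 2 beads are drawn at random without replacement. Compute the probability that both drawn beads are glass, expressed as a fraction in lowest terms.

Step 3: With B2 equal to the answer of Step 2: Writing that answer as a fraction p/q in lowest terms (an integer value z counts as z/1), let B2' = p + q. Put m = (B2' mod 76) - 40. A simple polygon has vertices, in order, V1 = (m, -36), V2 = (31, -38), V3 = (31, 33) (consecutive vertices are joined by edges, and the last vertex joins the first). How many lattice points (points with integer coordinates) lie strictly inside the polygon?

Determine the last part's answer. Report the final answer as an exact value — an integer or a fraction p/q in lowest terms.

Step 1: remainder = value at the root: -3*(-4)^2 - 9*(-4)^1 - 6 = (-48) + (36) + (-6) = -18; answer -18
Step 2: B1 = -18; w = 3; total draws C(5,2) = 10; favorable C(3,2) = 3; P = 3/10; answer 3/10
Step 3: B2 = 3/10; threaded value p + q = 13; m = -27; cross terms: (-27*-38 - 31*-36)=2142, (31*33 - 31*-38)=2201, (31*-36 - -27*33)=-225; twice the area = |4118| = 4118; area = 2059; boundary points = 2 + 71 + 1 = 74; strictly interior points = area - boundary/2 + 1 = 2023; answer 2023

2023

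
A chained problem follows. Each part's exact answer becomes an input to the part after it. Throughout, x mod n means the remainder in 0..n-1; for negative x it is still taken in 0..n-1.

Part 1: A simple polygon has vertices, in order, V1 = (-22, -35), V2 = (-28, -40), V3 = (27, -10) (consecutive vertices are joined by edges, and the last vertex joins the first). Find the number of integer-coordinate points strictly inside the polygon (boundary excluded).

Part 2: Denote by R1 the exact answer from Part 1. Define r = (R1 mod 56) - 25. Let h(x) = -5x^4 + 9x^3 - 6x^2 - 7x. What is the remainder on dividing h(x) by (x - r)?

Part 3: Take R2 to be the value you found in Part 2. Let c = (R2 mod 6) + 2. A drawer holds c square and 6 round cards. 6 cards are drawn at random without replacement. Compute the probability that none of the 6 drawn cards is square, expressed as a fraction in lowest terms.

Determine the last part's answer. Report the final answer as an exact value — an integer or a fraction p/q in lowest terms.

Part 1: cross terms: (-22*-40 - -28*-35)=-100, (-28*-10 - 27*-40)=1360, (27*-35 - -22*-10)=-1165; twice the area = |95| = 95; area = 95/2; boundary points = 1 + 5 + 1 = 7; strictly interior points = area - boundary/2 + 1 = 45; answer 45
Part 2: R1 = 45; r = 20; remainder = value at the root: -5*(20)^4 + 9*(20)^3 - 6*(20)^2 - 7*(20)^1 = (-800000) + (72000) + (-2400) + (-140) = -730540; answer -730540
Part 3: R2 = -730540; c = 4; total draws C(10,6) = 210; favorable C(6,6) = 1; P = 1/210; answer 1/210

1/210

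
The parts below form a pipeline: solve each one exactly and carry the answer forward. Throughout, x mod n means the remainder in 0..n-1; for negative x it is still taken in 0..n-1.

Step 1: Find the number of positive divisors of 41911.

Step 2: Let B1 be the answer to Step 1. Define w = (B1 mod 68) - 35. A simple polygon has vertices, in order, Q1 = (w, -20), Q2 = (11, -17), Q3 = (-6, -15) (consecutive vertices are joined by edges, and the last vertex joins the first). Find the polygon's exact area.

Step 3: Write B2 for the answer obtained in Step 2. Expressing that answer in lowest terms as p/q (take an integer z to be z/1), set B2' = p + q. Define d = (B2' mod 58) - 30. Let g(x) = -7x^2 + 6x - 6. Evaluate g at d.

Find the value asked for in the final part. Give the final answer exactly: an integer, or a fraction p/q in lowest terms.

Step 1: 41911 is prime, so its only divisors are 1 and 41911; count = 2; answer 2
Step 2: B1 = 2; w = -33; cross terms: (-33*-17 - 11*-20)=781, (11*-15 - -6*-17)=-267, (-6*-20 - -33*-15)=-375; twice the area = |139| = 139; area = 139/2; answer 139/2
Step 3: B2 = 139/2; threaded value p + q = 141; d = -5; -7*(-5)^2 + 6*(-5)^1 - 6 = (-175) + (-30) + (-6) = -211; answer -211

-211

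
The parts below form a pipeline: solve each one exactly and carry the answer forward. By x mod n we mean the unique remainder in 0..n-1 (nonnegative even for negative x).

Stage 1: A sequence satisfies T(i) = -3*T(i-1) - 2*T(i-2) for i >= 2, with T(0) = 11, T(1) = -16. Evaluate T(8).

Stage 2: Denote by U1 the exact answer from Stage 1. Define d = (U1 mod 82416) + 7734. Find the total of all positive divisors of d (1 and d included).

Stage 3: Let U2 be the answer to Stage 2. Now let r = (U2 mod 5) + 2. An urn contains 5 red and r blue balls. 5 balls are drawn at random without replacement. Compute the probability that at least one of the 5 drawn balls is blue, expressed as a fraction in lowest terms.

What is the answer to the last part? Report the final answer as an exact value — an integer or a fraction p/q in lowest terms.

Stage 1: T(2) = -3*(-16) - 2*(11) = 26; iterating: T(2)=26, T(3)=-46, T(4)=86, T(5)=-166, T(6)=326, T(7)=-646, T(8)=1286; answer 1286
Stage 2: U1 = 1286; d = 9020; 9020 = 2^2 * 5 * 11 * 41; sigma = (1 + 2 + 4) * (1 + 5) * (1 + 11) * (1 + 41) = 7 * 6 * 12 * 42 = 21168; answer 21168
Stage 3: U2 = 21168; r = 5; total draws C(10,5) = 252; complement C(5,5) = 1; favorable 252 - 1 = 251; P = 251/252; answer 251/252

251/252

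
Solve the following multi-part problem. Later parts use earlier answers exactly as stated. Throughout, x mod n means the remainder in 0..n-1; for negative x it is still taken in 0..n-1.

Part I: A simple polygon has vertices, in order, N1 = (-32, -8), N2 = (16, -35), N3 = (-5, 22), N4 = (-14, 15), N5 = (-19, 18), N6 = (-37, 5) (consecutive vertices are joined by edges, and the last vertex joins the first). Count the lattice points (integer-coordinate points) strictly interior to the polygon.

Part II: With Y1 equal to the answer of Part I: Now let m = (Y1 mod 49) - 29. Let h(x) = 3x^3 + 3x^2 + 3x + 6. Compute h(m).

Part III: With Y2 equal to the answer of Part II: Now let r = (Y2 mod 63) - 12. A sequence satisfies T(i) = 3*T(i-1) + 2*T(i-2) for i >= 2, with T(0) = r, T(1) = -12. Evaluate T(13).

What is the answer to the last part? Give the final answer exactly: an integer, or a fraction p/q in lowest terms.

Part I: cross terms: (-32*-35 - 16*-8)=1248, (16*22 - -5*-35)=177, (-5*15 - -14*22)=233, (-14*18 - -19*15)=33, (-19*5 - -37*18)=571, (-37*-8 - -32*5)=456; twice the area = |2718| = 2718; area = 1359; boundary points = 3 + 3 + 1 + 1 + 1 + 1 = 10; strictly interior points = area - boundary/2 + 1 = 1355; answer 1355
Part II: Y1 = 1355; m = 3; 3*(3)^3 + 3*(3)^2 + 3*(3)^1 + 6 = (81) + (27) + (9) + (6) = 123; answer 123
Part III: Y2 = 123; r = 48; T(2) = 3*(-12) + 2*(48) = 60; iterating: T(2)=60, T(3)=156, T(4)=588, T(5)=2076, T(6)=7404, T(7)=26364, T(8)=93900, T(9)=334428, T(10)=1191084, T(11)=4242108, T(12)=15108492, T(13)=53809692; answer 53809692

53809692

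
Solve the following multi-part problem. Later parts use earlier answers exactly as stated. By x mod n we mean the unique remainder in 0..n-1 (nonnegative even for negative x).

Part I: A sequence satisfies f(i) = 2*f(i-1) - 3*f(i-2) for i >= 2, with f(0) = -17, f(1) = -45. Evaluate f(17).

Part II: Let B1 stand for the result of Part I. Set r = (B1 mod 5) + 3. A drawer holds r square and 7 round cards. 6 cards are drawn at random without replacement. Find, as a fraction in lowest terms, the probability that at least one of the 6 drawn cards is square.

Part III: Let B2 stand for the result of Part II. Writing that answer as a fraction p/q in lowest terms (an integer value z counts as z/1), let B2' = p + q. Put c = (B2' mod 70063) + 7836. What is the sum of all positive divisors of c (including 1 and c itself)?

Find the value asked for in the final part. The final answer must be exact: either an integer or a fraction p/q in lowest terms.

Part I: f(2) = 2*(-45) - 3*(-17) = -39; iterating: f(2)=-39, f(3)=57, f(4)=231, f(5)=291, f(6)=-111, f(7)=-1095, f(8)=-1857, f(9)=-429, f(10)=4713, f(11)=10713, f(12)=7287, f(13)=-17565, f(14)=-56991, f(15)=-61287, f(16)=48399, f(17)=280659; answer 280659
Part II: B1 = 280659; r = 7; total draws C(14,6) = 3003; complement C(7,6) = 7; favorable 3003 - 7 = 2996; P = 428/429; answer 428/429
Part III: B2 = 428/429; threaded value p + q = 857; c = 8693; 8693 is prime, so its only divisors are 1 and 8693; sigma = 1 + 8693 = 8694; answer 8694

8694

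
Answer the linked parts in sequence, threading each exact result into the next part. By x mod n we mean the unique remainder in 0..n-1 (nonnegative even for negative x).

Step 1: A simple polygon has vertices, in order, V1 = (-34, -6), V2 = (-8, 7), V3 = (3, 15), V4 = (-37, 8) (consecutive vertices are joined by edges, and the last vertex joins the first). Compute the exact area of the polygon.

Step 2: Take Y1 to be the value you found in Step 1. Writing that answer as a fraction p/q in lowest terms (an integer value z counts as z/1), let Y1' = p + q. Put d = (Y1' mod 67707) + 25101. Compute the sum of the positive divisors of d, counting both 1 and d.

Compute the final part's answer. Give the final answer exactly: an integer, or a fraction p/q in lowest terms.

45942

Step 1: cross terms: (-34*7 - -8*-6)=-286, (-8*15 - 3*7)=-141, (3*8 - -37*15)=579, (-37*-6 - -34*8)=494; twice the area = |646| = 646; area = 323; answer 323
Step 2: Y1 = 323; threaded value p + q = 324; d = 25425; 25425 = 3^2 * 5^2 * 113; sigma = (1 + 3 + 9) * (1 + 5 + 25) * (1 + 113) = 13 * 31 * 114 = 45942; answer 45942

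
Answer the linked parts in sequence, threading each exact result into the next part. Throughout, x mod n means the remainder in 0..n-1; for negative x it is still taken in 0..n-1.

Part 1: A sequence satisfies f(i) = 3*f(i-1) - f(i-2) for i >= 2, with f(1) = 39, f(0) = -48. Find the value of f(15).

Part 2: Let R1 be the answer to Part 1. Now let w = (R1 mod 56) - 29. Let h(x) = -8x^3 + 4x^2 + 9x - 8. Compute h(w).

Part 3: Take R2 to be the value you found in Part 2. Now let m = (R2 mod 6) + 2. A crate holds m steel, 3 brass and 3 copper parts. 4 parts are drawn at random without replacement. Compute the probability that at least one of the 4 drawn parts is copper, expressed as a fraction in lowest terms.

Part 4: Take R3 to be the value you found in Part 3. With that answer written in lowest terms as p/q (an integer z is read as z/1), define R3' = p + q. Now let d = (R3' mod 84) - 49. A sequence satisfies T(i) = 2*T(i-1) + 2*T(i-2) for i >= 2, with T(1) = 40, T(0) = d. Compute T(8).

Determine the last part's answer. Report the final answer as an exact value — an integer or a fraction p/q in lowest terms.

Part 1: f(2) = 3*(39) - 1*(-48) = 165; iterating: f(2)=165, f(3)=456, f(4)=1203, f(5)=3153, f(6)=8256, f(7)=21615, f(8)=56589, f(9)=148152, f(10)=387867, f(11)=1015449, f(12)=2658480, f(13)=6959991, f(14)=18221493, f(15)=47704488; answer 47704488
Part 2: R1 = 47704488; w = 19; -8*(19)^3 + 4*(19)^2 + 9*(19)^1 - 8 = (-54872) + (1444) + (171) + (-8) = -53265; answer -53265
Part 3: R2 = -53265; m = 5; total draws C(11,4) = 330; complement C(8,4) = 70; favorable 330 - 70 = 260; P = 26/33; answer 26/33
Part 4: R3 = 26/33; threaded value p + q = 59; d = 10; T(2) = 2*(40) + 2*(10) = 100; iterating: T(2)=100, T(3)=280, T(4)=760, T(5)=2080, T(6)=5680, T(7)=15520, T(8)=42400; answer 42400

42400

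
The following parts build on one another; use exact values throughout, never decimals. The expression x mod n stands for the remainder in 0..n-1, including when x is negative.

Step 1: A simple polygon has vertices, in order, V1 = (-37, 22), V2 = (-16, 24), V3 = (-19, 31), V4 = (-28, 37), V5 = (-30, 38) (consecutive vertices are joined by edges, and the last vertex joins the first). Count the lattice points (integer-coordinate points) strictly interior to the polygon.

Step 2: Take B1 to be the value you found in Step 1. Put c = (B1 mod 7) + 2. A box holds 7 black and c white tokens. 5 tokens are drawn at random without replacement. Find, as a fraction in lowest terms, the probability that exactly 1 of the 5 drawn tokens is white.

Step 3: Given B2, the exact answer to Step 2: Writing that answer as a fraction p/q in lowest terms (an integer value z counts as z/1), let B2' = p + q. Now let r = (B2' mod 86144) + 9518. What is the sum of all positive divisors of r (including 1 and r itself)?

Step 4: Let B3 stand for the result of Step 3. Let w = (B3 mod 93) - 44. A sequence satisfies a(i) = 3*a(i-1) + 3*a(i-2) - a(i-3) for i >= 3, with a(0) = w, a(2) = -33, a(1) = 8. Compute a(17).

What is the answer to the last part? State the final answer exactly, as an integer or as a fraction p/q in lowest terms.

Step 1: cross terms: (-37*24 - -16*22)=-536, (-16*31 - -19*24)=-40, (-19*37 - -28*31)=165, (-28*38 - -30*37)=46, (-30*22 - -37*38)=746; twice the area = |381| = 381; area = 381/2; boundary points = 1 + 1 + 3 + 1 + 1 = 7; strictly interior points = area - boundary/2 + 1 = 188; answer 188
Step 2: B1 = 188; c = 8; total draws C(15,5) = 3003; favorable C(8,1)*C(7,4) = 280; P = 40/429; answer 40/429
Step 3: B2 = 40/429; threaded value p + q = 469; r = 9987; 9987 = 3 * 3329; sigma = (1 + 3) * (1 + 3329) = 4 * 3330 = 13320; answer 13320
Step 4: B3 = 13320; w = -23; a(3) = 3*(-33) + 3*(8) - 1*(-23) = -52; iterating: a(3)=-52, a(4)=-263, a(5)=-912, a(6)=-3473, a(7)=-12892, a(8)=-48183, a(9)=-179752, a(10)=-670913, a(11)=-2503812, a(12)=-9344423, a(13)=-34873792, a(14)=-130150833, a(15)=-485729452, a(16)=-1812767063, a(17)=-6765338712; answer -6765338712

-6765338712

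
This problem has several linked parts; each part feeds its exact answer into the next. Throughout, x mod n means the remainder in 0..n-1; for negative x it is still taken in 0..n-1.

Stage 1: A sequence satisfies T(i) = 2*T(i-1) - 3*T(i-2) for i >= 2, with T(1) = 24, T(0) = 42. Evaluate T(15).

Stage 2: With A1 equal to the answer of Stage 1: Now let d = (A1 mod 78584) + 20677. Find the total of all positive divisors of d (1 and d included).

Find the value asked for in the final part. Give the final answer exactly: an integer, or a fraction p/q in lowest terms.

Stage 1: T(2) = 2*(24) - 3*(42) = -78; iterating: T(2)=-78, T(3)=-228, T(4)=-222, T(5)=240, T(6)=1146, T(7)=1572, T(8)=-294, T(9)=-5304, T(10)=-9726, T(11)=-3540, T(12)=22098, T(13)=54816, T(14)=43338, T(15)=-77772; answer -77772
Stage 2: A1 = -77772; d = 21489; 21489 = 3 * 13 * 19 * 29; sigma = (1 + 3) * (1 + 13) * (1 + 19) * (1 + 29) = 4 * 14 * 20 * 30 = 33600; answer 33600

33600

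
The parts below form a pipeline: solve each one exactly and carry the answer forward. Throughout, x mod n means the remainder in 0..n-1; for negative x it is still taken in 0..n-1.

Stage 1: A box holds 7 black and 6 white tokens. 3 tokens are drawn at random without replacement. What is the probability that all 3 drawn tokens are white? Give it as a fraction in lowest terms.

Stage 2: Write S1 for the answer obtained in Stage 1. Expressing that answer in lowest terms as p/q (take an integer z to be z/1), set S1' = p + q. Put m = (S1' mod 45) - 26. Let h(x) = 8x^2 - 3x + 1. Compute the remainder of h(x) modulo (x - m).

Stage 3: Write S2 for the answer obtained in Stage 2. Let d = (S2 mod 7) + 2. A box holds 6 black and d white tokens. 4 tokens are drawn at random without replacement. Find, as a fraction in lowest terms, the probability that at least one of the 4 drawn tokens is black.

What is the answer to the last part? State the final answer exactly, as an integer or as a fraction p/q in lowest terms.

136/143

Stage 1: total draws C(13,3) = 286; favorable C(6,3) = 20; P = 10/143; answer 10/143
Stage 2: S1 = 10/143; threaded value p + q = 153; m = -8; remainder = value at the root: 8*(-8)^2 - 3*(-8)^1 + 1 = (512) + (24) + (1) = 537; answer 537
Stage 3: S2 = 537; d = 7; total draws C(13,4) = 715; complement C(7,4) = 35; favorable 715 - 35 = 680; P = 136/143; answer 136/143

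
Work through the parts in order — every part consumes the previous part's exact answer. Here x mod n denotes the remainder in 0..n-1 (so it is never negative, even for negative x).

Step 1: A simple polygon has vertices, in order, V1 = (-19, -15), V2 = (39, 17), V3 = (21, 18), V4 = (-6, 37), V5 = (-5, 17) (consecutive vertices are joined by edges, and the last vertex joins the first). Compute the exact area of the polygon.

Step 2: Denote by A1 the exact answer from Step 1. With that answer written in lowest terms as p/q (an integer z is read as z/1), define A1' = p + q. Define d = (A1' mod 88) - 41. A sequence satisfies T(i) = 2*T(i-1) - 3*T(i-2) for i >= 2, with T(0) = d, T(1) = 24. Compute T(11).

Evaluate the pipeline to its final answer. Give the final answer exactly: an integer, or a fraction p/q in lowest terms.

-6444

Step 1: cross terms: (-19*17 - 39*-15)=262, (39*18 - 21*17)=345, (21*37 - -6*18)=885, (-6*17 - -5*37)=83, (-5*-15 - -19*17)=398; twice the area = |1973| = 1973; area = 1973/2; answer 1973/2
Step 2: A1 = 1973/2; threaded value p + q = 1975; d = -2; T(2) = 2*(24) - 3*(-2) = 54; iterating: T(2)=54, T(3)=36, T(4)=-90, T(5)=-288, T(6)=-306, T(7)=252, T(8)=1422, T(9)=2088, T(10)=-90, T(11)=-6444; answer -6444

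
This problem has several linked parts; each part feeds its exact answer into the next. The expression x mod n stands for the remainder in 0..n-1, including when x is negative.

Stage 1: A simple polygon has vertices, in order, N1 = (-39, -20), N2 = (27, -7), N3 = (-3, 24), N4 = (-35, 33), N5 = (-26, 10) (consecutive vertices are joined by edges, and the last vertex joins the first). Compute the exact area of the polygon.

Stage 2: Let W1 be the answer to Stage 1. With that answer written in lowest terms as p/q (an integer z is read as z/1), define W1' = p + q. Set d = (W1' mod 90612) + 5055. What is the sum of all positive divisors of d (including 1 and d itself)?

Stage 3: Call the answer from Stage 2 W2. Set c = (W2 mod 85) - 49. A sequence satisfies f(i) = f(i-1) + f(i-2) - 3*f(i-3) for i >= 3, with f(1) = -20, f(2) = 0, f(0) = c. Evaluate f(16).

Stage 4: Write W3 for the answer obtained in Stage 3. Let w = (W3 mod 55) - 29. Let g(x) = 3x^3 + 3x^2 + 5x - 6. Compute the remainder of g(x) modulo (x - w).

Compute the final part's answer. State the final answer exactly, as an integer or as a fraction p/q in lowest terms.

1205

Stage 1: cross terms: (-39*-7 - 27*-20)=813, (27*24 - -3*-7)=627, (-3*33 - -35*24)=741, (-35*10 - -26*33)=508, (-26*-20 - -39*10)=910; twice the area = |3599| = 3599; area = 3599/2; answer 3599/2
Stage 2: W1 = 3599/2; threaded value p + q = 3601; d = 8656; 8656 = 2^4 * 541; sigma = (1 + 2 + 4 + 8 + 16) * (1 + 541) = 31 * 542 = 16802; answer 16802
Stage 3: W2 = 16802; c = 8; f(3) = 1*(0) + 1*(-20) - 3*(8) = -44; iterating: f(3)=-44, f(4)=16, f(5)=-28, f(6)=120, f(7)=44, f(8)=248, f(9)=-68, f(10)=48, f(11)=-764, f(12)=-512, f(13)=-1420, f(14)=360, f(15)=476, f(16)=5096; answer 5096
Stage 4: W3 = 5096; w = 7; remainder = value at the root: 3*(7)^3 + 3*(7)^2 + 5*(7)^1 - 6 = (1029) + (147) + (35) + (-6) = 1205; answer 1205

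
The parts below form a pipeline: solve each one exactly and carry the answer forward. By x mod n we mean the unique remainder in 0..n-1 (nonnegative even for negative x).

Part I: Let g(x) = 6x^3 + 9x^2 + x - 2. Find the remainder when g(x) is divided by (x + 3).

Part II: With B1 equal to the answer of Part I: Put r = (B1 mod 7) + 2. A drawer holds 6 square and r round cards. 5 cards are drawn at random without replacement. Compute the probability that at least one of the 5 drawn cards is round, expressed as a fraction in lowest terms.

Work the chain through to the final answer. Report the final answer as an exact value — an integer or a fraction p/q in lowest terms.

427/429

Part I: remainder = value at the root: 6*(-3)^3 + 9*(-3)^2 + 1*(-3)^1 - 2 = (-162) + (81) + (-3) + (-2) = -86; answer -86
Part II: B1 = -86; r = 7; total draws C(13,5) = 1287; complement C(6,5) = 6; favorable 1287 - 6 = 1281; P = 427/429; answer 427/429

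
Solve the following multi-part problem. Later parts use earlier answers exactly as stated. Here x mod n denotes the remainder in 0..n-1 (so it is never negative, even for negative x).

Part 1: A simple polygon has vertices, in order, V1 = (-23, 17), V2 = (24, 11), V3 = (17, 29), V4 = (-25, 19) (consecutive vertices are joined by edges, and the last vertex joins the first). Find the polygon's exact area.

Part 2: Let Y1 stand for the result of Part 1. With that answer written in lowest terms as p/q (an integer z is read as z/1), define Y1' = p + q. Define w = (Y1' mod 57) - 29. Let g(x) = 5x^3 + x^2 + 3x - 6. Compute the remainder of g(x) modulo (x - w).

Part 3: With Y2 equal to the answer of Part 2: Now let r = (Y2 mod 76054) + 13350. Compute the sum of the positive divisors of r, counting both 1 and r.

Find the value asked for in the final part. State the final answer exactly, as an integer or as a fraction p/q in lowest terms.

Part 1: cross terms: (-23*11 - 24*17)=-661, (24*29 - 17*11)=509, (17*19 - -25*29)=1048, (-25*17 - -23*19)=12; twice the area = |908| = 908; area = 454; answer 454
Part 2: Y1 = 454; threaded value p + q = 455; w = 27; remainder = value at the root: 5*(27)^3 + 1*(27)^2 + 3*(27)^1 - 6 = (98415) + (729) + (81) + (-6) = 99219; answer 99219
Part 3: Y2 = 99219; r = 36515; 36515 = 5 * 67 * 109; sigma = (1 + 5) * (1 + 67) * (1 + 109) = 6 * 68 * 110 = 44880; answer 44880

44880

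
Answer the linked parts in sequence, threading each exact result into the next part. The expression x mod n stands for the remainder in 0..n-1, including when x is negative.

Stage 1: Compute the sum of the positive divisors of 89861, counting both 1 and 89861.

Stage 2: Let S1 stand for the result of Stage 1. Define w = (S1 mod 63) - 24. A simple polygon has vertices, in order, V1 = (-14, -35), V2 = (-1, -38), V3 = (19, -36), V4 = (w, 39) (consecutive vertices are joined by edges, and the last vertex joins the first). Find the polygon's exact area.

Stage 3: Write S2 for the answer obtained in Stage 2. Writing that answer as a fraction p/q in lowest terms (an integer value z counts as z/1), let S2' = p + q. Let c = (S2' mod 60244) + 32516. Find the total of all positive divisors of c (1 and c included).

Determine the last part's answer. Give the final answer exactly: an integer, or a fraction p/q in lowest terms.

Stage 1: 89861 = 23 * 3907; sigma = (1 + 23) * (1 + 3907) = 24 * 3908 = 93792; answer 93792
Stage 2: S1 = 93792; w = 24; cross terms: (-14*-38 - -1*-35)=497, (-1*-36 - 19*-38)=758, (19*39 - 24*-36)=1605, (24*-35 - -14*39)=-294; twice the area = |2566| = 2566; area = 1283; answer 1283
Stage 3: S2 = 1283; threaded value p + q = 1284; c = 33800; 33800 = 2^3 * 5^2 * 13^2; sigma = (1 + 2 + 4 + 8) * (1 + 5 + 25) * (1 + 13 + 169) = 15 * 31 * 183 = 85095; answer 85095

85095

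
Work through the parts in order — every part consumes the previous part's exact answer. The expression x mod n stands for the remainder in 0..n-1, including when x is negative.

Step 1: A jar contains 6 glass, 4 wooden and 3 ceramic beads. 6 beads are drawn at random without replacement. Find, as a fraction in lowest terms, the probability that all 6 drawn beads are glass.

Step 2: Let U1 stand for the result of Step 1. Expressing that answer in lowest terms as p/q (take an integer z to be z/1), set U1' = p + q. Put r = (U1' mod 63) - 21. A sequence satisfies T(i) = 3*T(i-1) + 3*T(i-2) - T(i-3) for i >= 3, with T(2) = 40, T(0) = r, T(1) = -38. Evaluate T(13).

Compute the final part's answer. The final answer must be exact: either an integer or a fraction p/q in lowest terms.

22475662

Step 1: total draws C(13,6) = 1716; favorable C(6,6) = 1; P = 1/1716; answer 1/1716
Step 2: U1 = 1/1716; threaded value p + q = 1717; r = -5; T(3) = 3*(40) + 3*(-38) - 1*(-5) = 11; iterating: T(3)=11, T(4)=191, T(5)=566, T(6)=2260, T(7)=8287, T(8)=31075, T(9)=115826, T(10)=432416, T(11)=1613651, T(12)=6022375, T(13)=22475662; answer 22475662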